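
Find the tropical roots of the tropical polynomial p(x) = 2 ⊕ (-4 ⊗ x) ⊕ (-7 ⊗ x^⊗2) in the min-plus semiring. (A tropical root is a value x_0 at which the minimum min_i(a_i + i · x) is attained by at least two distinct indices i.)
Roots: {3, 6}

Each tropical root is a break point of the lower envelope of the lines y = a_i + i · x (there are 3 lines, with slopes 0, 1, ..., 2). Only the lines that attain the minimum somewhere contribute to roots; other lines are dominated. Here the surviving (envelope) indices are i = 2, i = 1, i = 0.
Intersections between consecutive envelope lines give the roots: for adjacent envelope indices i < j the intersection is x = (a_i − a_j) / (j − i). Reading off the sorted break points: {3, 6}.
Verification: at each break x_0, at least two indices attain the minimum of min_i(a_i + i · x_0).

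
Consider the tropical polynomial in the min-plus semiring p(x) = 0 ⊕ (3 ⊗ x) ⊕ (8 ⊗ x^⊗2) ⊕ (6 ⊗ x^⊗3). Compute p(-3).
p(-3) = -3

A tropical monomial a ⊗ x^⊗i evaluates to a + i · x. Evaluating each term at x = -3:
  Term 0 contributes 0 + 0 · -3 = 0
  Term 1 contributes 3 + 1 · -3 = 0
  Term 2 contributes 8 + 2 · -3 = 2
  Term 3 contributes 6 + 3 · -3 = -3
p(-3) = ⊕ of these = min[0, 0, 2, -3] = -3.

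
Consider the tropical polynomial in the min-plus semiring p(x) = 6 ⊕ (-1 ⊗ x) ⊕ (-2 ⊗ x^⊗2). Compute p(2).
p(2) = 1

A tropical monomial a ⊗ x^⊗i evaluates to a + i · x. Evaluating each term at x = 2:
  Term 0 contributes 6 + 0 · 2 = 6
  Term 1 contributes -1 + 1 · 2 = 1
  Term 2 contributes -2 + 2 · 2 = 2
p(2) = ⊕ of these = min[6, 1, 2] = 1.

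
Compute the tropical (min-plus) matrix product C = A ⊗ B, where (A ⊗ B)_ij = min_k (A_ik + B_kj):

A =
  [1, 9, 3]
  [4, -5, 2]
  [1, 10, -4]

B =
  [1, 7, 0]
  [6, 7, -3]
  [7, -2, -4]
A ⊗ B =
  [2, 1, -1]
  [1, 0, -8]
  [2, -6, -8]

Apply the min-plus product entry-by-entry:
  C[0][0] = min over k of (A[0][0] + B[0][0] = 1 + 1 = 2, A[0][1] + B[1][0] = 9 + 6 = 15, A[0][2] + B[2][0] = 3 + 7 = 10) = 2 (attained at k = 0)
  C[0][1] = min over k of (A[0][0] + B[0][1] = 1 + 7 = 8, A[0][1] + B[1][1] = 9 + 7 = 16, A[0][2] + B[2][1] = 3 + -2 = 1) = 1 (attained at k = 2)
  C[0][2] = min over k of (A[0][0] + B[0][2] = 1 + 0 = 1, A[0][1] + B[1][2] = 9 + -3 = 6, A[0][2] + B[2][2] = 3 + -4 = -1) = -1 (attained at k = 2)
  C[1][0] = min over k of (A[1][0] + B[0][0] = 4 + 1 = 5, A[1][1] + B[1][0] = -5 + 6 = 1, A[1][2] + B[2][0] = 2 + 7 = 9) = 1 (attained at k = 1)
  C[1][1] = min over k of (A[1][0] + B[0][1] = 4 + 7 = 11, A[1][1] + B[1][1] = -5 + 7 = 2, A[1][2] + B[2][1] = 2 + -2 = 0) = 0 (attained at k = 2)
  C[1][2] = min over k of (A[1][0] + B[0][2] = 4 + 0 = 4, A[1][1] + B[1][2] = -5 + -3 = -8, A[1][2] + B[2][2] = 2 + -4 = -2) = -8 (attained at k = 1)
  C[2][0] = min over k of (A[2][0] + B[0][0] = 1 + 1 = 2, A[2][1] + B[1][0] = 10 + 6 = 16, A[2][2] + B[2][0] = -4 + 7 = 3) = 2 (attained at k = 0)
  C[2][1] = min over k of (A[2][0] + B[0][1] = 1 + 7 = 8, A[2][1] + B[1][1] = 10 + 7 = 17, A[2][2] + B[2][1] = -4 + -2 = -6) = -6 (attained at k = 2)
  C[2][2] = min over k of (A[2][0] + B[0][2] = 1 + 0 = 1, A[2][1] + B[1][2] = 10 + -3 = 7, A[2][2] + B[2][2] = -4 + -4 = -8) = -8 (attained at k = 2)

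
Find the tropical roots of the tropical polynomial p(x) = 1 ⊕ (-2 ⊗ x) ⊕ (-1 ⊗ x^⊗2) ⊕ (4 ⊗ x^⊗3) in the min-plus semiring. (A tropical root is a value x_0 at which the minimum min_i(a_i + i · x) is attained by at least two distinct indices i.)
Roots: {-5, -1, 3}

Each tropical root is a break point of the lower envelope of the lines y = a_i + i · x (there are 4 lines, with slopes 0, 1, ..., 3). Only the lines that attain the minimum somewhere contribute to roots; other lines are dominated. Here the surviving (envelope) indices are i = 3, i = 2, i = 1, i = 0.
Intersections between consecutive envelope lines give the roots: for adjacent envelope indices i < j the intersection is x = (a_i − a_j) / (j − i). Reading off the sorted break points: {-5, -1, 3}.
Verification: at each break x_0, at least two indices attain the minimum of min_i(a_i + i · x_0).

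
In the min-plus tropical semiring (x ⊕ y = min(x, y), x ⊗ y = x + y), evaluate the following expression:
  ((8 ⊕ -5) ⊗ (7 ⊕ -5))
((8 ⊕ -5) ⊗ (7 ⊕ -5)) = -10

Expand innermost to outermost. Recall ⊕ takes the minimum of its arguments and ⊗ takes their sum. Working out the expression ((8 ⊕ -5) ⊗ (7 ⊕ -5)) gives -10.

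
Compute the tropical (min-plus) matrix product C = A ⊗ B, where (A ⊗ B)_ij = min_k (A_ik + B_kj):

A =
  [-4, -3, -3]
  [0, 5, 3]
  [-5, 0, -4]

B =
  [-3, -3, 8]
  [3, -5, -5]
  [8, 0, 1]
A ⊗ B =
  [-7, -8, -8]
  [-3, -3, 0]
  [-8, -8, -5]

Apply the min-plus product entry-by-entry:
  C[0][0] = min over k of (A[0][0] + B[0][0] = -4 + -3 = -7, A[0][1] + B[1][0] = -3 + 3 = 0, A[0][2] + B[2][0] = -3 + 8 = 5) = -7 (attained at k = 0)
  C[0][1] = min over k of (A[0][0] + B[0][1] = -4 + -3 = -7, A[0][1] + B[1][1] = -3 + -5 = -8, A[0][2] + B[2][1] = -3 + 0 = -3) = -8 (attained at k = 1)
  C[0][2] = min over k of (A[0][0] + B[0][2] = -4 + 8 = 4, A[0][1] + B[1][2] = -3 + -5 = -8, A[0][2] + B[2][2] = -3 + 1 = -2) = -8 (attained at k = 1)
  C[1][0] = min over k of (A[1][0] + B[0][0] = 0 + -3 = -3, A[1][1] + B[1][0] = 5 + 3 = 8, A[1][2] + B[2][0] = 3 + 8 = 11) = -3 (attained at k = 0)
  C[1][1] = min over k of (A[1][0] + B[0][1] = 0 + -3 = -3, A[1][1] + B[1][1] = 5 + -5 = 0, A[1][2] + B[2][1] = 3 + 0 = 3) = -3 (attained at k = 0)
  C[1][2] = min over k of (A[1][0] + B[0][2] = 0 + 8 = 8, A[1][1] + B[1][2] = 5 + -5 = 0, A[1][2] + B[2][2] = 3 + 1 = 4) = 0 (attained at k = 1)
  C[2][0] = min over k of (A[2][0] + B[0][0] = -5 + -3 = -8, A[2][1] + B[1][0] = 0 + 3 = 3, A[2][2] + B[2][0] = -4 + 8 = 4) = -8 (attained at k = 0)
  C[2][1] = min over k of (A[2][0] + B[0][1] = -5 + -3 = -8, A[2][1] + B[1][1] = 0 + -5 = -5, A[2][2] + B[2][1] = -4 + 0 = -4) = -8 (attained at k = 0)
  C[2][2] = min over k of (A[2][0] + B[0][2] = -5 + 8 = 3, A[2][1] + B[1][2] = 0 + -5 = -5, A[2][2] + B[2][2] = -4 + 1 = -3) = -5 (attained at k = 1)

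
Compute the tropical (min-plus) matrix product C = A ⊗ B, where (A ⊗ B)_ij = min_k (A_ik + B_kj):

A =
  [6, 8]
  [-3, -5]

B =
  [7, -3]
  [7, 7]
A ⊗ B =
  [13, 3]
  [2, -6]

Apply the min-plus product entry-by-entry:
  C[0][0] = min over k of (A[0][0] + B[0][0] = 6 + 7 = 13, A[0][1] + B[1][0] = 8 + 7 = 15) = 13 (attained at k = 0)
  C[0][1] = min over k of (A[0][0] + B[0][1] = 6 + -3 = 3, A[0][1] + B[1][1] = 8 + 7 = 15) = 3 (attained at k = 0)
  C[1][0] = min over k of (A[1][0] + B[0][0] = -3 + 7 = 4, A[1][1] + B[1][0] = -5 + 7 = 2) = 2 (attained at k = 1)
  C[1][1] = min over k of (A[1][0] + B[0][1] = -3 + -3 = -6, A[1][1] + B[1][1] = -5 + 7 = 2) = -6 (attained at k = 0)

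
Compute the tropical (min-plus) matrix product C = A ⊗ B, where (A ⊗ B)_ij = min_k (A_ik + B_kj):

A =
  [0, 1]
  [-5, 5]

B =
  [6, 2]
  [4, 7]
A ⊗ B =
  [5, 2]
  [1, -3]

Apply the min-plus product entry-by-entry:
  C[0][0] = min over k of (A[0][0] + B[0][0] = 0 + 6 = 6, A[0][1] + B[1][0] = 1 + 4 = 5) = 5 (attained at k = 1)
  C[0][1] = min over k of (A[0][0] + B[0][1] = 0 + 2 = 2, A[0][1] + B[1][1] = 1 + 7 = 8) = 2 (attained at k = 0)
  C[1][0] = min over k of (A[1][0] + B[0][0] = -5 + 6 = 1, A[1][1] + B[1][0] = 5 + 4 = 9) = 1 (attained at k = 0)
  C[1][1] = min over k of (A[1][0] + B[0][1] = -5 + 2 = -3, A[1][1] + B[1][1] = 5 + 7 = 12) = -3 (attained at k = 0)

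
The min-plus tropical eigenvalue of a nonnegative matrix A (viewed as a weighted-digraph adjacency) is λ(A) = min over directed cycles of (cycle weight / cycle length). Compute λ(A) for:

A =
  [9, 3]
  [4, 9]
λ(A) = 7/2

Enumerate directed cycles and compute their means (weight / length). Sample:
  cycle 0 → 0: weight = 9, length = 1, mean = 9/1 ≈ 9.000
  cycle 1 → 1: weight = 9, length = 1, mean = 9/1 ≈ 9.000
  cycle 0 → 1 → 0: weight = 7, length = 2, mean = 7/2 ≈ 3.500
  cycle 1 → 0 → 1: weight = 7, length = 2, mean = 7/2 ≈ 3.500
Minimum mean = 3.500, attained e.g. along the cycle 0 → 1 → 0 with weight 7 and length 2. So λ(A) = 7/2 = 7/2.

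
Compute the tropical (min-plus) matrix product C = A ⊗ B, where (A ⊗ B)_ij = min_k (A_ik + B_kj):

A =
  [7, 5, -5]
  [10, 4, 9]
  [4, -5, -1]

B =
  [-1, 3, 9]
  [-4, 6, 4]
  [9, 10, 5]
A ⊗ B =
  [1, 5, 0]
  [0, 10, 8]
  [-9, 1, -1]

Apply the min-plus product entry-by-entry:
  C[0][0] = min over k of (A[0][0] + B[0][0] = 7 + -1 = 6, A[0][1] + B[1][0] = 5 + -4 = 1, A[0][2] + B[2][0] = -5 + 9 = 4) = 1 (attained at k = 1)
  C[0][1] = min over k of (A[0][0] + B[0][1] = 7 + 3 = 10, A[0][1] + B[1][1] = 5 + 6 = 11, A[0][2] + B[2][1] = -5 + 10 = 5) = 5 (attained at k = 2)
  C[0][2] = min over k of (A[0][0] + B[0][2] = 7 + 9 = 16, A[0][1] + B[1][2] = 5 + 4 = 9, A[0][2] + B[2][2] = -5 + 5 = 0) = 0 (attained at k = 2)
  C[1][0] = min over k of (A[1][0] + B[0][0] = 10 + -1 = 9, A[1][1] + B[1][0] = 4 + -4 = 0, A[1][2] + B[2][0] = 9 + 9 = 18) = 0 (attained at k = 1)
  C[1][1] = min over k of (A[1][0] + B[0][1] = 10 + 3 = 13, A[1][1] + B[1][1] = 4 + 6 = 10, A[1][2] + B[2][1] = 9 + 10 = 19) = 10 (attained at k = 1)
  C[1][2] = min over k of (A[1][0] + B[0][2] = 10 + 9 = 19, A[1][1] + B[1][2] = 4 + 4 = 8, A[1][2] + B[2][2] = 9 + 5 = 14) = 8 (attained at k = 1)
  C[2][0] = min over k of (A[2][0] + B[0][0] = 4 + -1 = 3, A[2][1] + B[1][0] = -5 + -4 = -9, A[2][2] + B[2][0] = -1 + 9 = 8) = -9 (attained at k = 1)
  C[2][1] = min over k of (A[2][0] + B[0][1] = 4 + 3 = 7, A[2][1] + B[1][1] = -5 + 6 = 1, A[2][2] + B[2][1] = -1 + 10 = 9) = 1 (attained at k = 1)
  C[2][2] = min over k of (A[2][0] + B[0][2] = 4 + 9 = 13, A[2][1] + B[1][2] = -5 + 4 = -1, A[2][2] + B[2][2] = -1 + 5 = 4) = -1 (attained at k = 1)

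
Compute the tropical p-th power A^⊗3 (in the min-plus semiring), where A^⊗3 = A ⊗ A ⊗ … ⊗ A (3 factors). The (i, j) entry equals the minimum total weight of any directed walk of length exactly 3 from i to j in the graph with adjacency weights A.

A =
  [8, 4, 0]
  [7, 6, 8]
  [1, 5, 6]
A^⊗3 =
  [7, 5, 1]
  [8, 12, 9]
  [2, 6, 7]

Each entry (A^⊗3)_ij equals the minimum over all length-3 walks i = v_0 → v_1 → … → v_3 = j of Σ_t A[v_t][v_{t+1}]. For example, for (i, j) = (0, 2) we minimise over 9 possible intermediate vertex sequences; the minimum is 1, attained along the walk 0 → 2 → 0 → 2.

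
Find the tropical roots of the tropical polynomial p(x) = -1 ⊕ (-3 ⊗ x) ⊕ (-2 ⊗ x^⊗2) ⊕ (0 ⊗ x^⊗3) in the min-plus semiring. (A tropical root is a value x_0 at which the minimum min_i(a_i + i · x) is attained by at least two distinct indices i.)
Roots: {-2, -1, 2}

Each tropical root is a break point of the lower envelope of the lines y = a_i + i · x (there are 4 lines, with slopes 0, 1, ..., 3). Only the lines that attain the minimum somewhere contribute to roots; other lines are dominated. Here the surviving (envelope) indices are i = 3, i = 2, i = 1, i = 0.
Intersections between consecutive envelope lines give the roots: for adjacent envelope indices i < j the intersection is x = (a_i − a_j) / (j − i). Reading off the sorted break points: {-2, -1, 2}.
Verification: at each break x_0, at least two indices attain the minimum of min_i(a_i + i · x_0).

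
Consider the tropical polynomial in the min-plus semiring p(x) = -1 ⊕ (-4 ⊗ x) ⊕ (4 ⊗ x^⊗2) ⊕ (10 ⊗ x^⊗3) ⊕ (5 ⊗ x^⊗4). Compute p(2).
p(2) = -2

A tropical monomial a ⊗ x^⊗i evaluates to a + i · x. Evaluating each term at x = 2:
  Term 0 contributes -1 + 0 · 2 = -1
  Term 1 contributes -4 + 1 · 2 = -2
  Term 2 contributes 4 + 2 · 2 = 8
  Term 3 contributes 10 + 3 · 2 = 16
  Term 4 contributes 5 + 4 · 2 = 13
p(2) = ⊕ of these = min[-1, -2, 8, 16, 13] = -2.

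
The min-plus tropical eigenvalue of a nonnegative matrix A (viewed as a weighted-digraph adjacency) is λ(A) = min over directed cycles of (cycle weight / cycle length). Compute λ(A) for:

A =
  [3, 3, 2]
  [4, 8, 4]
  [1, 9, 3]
λ(A) = 3/2

Enumerate directed cycles and compute their means (weight / length). Sample:
  cycle 0 → 0: weight = 3, length = 1, mean = 3/1 ≈ 3.000
  cycle 1 → 1: weight = 8, length = 1, mean = 8/1 ≈ 8.000
  cycle 2 → 2: weight = 3, length = 1, mean = 3/1 ≈ 3.000
  cycle 0 → 1 → 0: weight = 7, length = 2, mean = 7/2 ≈ 3.500
  cycle 0 → 2 → 0: weight = 3, length = 2, mean = 3/2 ≈ 1.500
  cycle 1 → 0 → 1: weight = 7, length = 2, mean = 7/2 ≈ 3.500
Minimum mean = 1.500, attained e.g. along the cycle 0 → 2 → 0 with weight 3 and length 2. So λ(A) = 3/2 = 3/2.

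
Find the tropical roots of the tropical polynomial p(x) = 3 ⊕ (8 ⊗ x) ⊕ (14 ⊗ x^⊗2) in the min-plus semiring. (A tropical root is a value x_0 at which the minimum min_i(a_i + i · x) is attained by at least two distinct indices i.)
Roots: {-6, -5}

Each tropical root is a break point of the lower envelope of the lines y = a_i + i · x (there are 3 lines, with slopes 0, 1, ..., 2). Only the lines that attain the minimum somewhere contribute to roots; other lines are dominated. Here the surviving (envelope) indices are i = 2, i = 1, i = 0.
Intersections between consecutive envelope lines give the roots: for adjacent envelope indices i < j the intersection is x = (a_i − a_j) / (j − i). Reading off the sorted break points: {-6, -5}.
Verification: at each break x_0, at least two indices attain the minimum of min_i(a_i + i · x_0).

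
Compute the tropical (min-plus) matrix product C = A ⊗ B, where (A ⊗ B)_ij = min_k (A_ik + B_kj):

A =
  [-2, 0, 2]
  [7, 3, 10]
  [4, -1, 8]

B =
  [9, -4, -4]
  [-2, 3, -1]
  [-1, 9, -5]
A ⊗ B =
  [-2, -6, -6]
  [1, 3, 2]
  [-3, 0, -2]

Apply the min-plus product entry-by-entry:
  C[0][0] = min over k of (A[0][0] + B[0][0] = -2 + 9 = 7, A[0][1] + B[1][0] = 0 + -2 = -2, A[0][2] + B[2][0] = 2 + -1 = 1) = -2 (attained at k = 1)
  C[0][1] = min over k of (A[0][0] + B[0][1] = -2 + -4 = -6, A[0][1] + B[1][1] = 0 + 3 = 3, A[0][2] + B[2][1] = 2 + 9 = 11) = -6 (attained at k = 0)
  C[0][2] = min over k of (A[0][0] + B[0][2] = -2 + -4 = -6, A[0][1] + B[1][2] = 0 + -1 = -1, A[0][2] + B[2][2] = 2 + -5 = -3) = -6 (attained at k = 0)
  C[1][0] = min over k of (A[1][0] + B[0][0] = 7 + 9 = 16, A[1][1] + B[1][0] = 3 + -2 = 1, A[1][2] + B[2][0] = 10 + -1 = 9) = 1 (attained at k = 1)
  C[1][1] = min over k of (A[1][0] + B[0][1] = 7 + -4 = 3, A[1][1] + B[1][1] = 3 + 3 = 6, A[1][2] + B[2][1] = 10 + 9 = 19) = 3 (attained at k = 0)
  C[1][2] = min over k of (A[1][0] + B[0][2] = 7 + -4 = 3, A[1][1] + B[1][2] = 3 + -1 = 2, A[1][2] + B[2][2] = 10 + -5 = 5) = 2 (attained at k = 1)
  C[2][0] = min over k of (A[2][0] + B[0][0] = 4 + 9 = 13, A[2][1] + B[1][0] = -1 + -2 = -3, A[2][2] + B[2][0] = 8 + -1 = 7) = -3 (attained at k = 1)
  C[2][1] = min over k of (A[2][0] + B[0][1] = 4 + -4 = 0, A[2][1] + B[1][1] = -1 + 3 = 2, A[2][2] + B[2][1] = 8 + 9 = 17) = 0 (attained at k = 0)
  C[2][2] = min over k of (A[2][0] + B[0][2] = 4 + -4 = 0, A[2][1] + B[1][2] = -1 + -1 = -2, A[2][2] + B[2][2] = 8 + -5 = 3) = -2 (attained at k = 1)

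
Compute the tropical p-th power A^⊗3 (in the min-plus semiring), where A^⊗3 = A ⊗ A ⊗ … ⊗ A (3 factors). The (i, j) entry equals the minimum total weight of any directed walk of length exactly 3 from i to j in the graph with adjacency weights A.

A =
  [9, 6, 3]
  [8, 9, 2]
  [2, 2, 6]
A^⊗3 =
  [10, 10, 7]
  [10, 10, 6]
  [6, 6, 10]

Each entry (A^⊗3)_ij equals the minimum over all length-3 walks i = v_0 → v_1 → … → v_3 = j of Σ_t A[v_t][v_{t+1}]. For example, for (i, j) = (0, 2) we minimise over 9 possible intermediate vertex sequences; the minimum is 7, attained along the walk 0 → 2 → 1 → 2.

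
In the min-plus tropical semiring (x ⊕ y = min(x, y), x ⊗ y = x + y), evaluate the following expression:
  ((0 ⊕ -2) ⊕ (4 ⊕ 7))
((0 ⊕ -2) ⊕ (4 ⊕ 7)) = -2

Expand innermost to outermost. Recall ⊕ takes the minimum of its arguments and ⊗ takes their sum. Working out the expression ((0 ⊕ -2) ⊕ (4 ⊕ 7)) gives -2.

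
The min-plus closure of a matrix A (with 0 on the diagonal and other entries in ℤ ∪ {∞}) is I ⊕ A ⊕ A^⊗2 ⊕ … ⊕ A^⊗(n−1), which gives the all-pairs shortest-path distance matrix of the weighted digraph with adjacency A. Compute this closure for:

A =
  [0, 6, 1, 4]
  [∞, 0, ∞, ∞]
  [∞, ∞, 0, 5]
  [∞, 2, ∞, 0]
Closure =
  [0, 6, 1, 4]
  [∞, 0, ∞, ∞]
  [∞, 7, 0, 5]
  [∞, 2, ∞, 0]

This is the Floyd-Warshall all-pairs shortest-path computation. For each intermediate vertex k = 0, 1, …, 3, update dist[i][j] ← min(dist[i][j], dist[i][k] + dist[k][j]). The final matrix gives, for each (i, j), the minimum total weight of any directed path from i to j (possibly empty when i = j).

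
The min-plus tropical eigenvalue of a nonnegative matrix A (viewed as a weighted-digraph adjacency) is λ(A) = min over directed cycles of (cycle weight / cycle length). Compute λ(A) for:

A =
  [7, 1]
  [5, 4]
λ(A) = 3

Enumerate directed cycles and compute their means (weight / length). Sample:
  cycle 0 → 0: weight = 7, length = 1, mean = 7/1 ≈ 7.000
  cycle 1 → 1: weight = 4, length = 1, mean = 4/1 ≈ 4.000
  cycle 0 → 1 → 0: weight = 6, length = 2, mean = 6/2 ≈ 3.000
  cycle 1 → 0 → 1: weight = 6, length = 2, mean = 6/2 ≈ 3.000
Minimum mean = 3.000, attained e.g. along the cycle 0 → 1 → 0 with weight 6 and length 2. So λ(A) = 6/2 = 3.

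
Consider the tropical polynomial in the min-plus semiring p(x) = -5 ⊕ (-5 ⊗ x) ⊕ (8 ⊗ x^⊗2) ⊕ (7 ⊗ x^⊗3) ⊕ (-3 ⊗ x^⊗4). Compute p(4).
p(4) = -5

A tropical monomial a ⊗ x^⊗i evaluates to a + i · x. Evaluating each term at x = 4:
  Term 0 contributes -5 + 0 · 4 = -5
  Term 1 contributes -5 + 1 · 4 = -1
  Term 2 contributes 8 + 2 · 4 = 16
  Term 3 contributes 7 + 3 · 4 = 19
  Term 4 contributes -3 + 4 · 4 = 13
p(4) = ⊕ of these = min[-5, -1, 16, 19, 13] = -5.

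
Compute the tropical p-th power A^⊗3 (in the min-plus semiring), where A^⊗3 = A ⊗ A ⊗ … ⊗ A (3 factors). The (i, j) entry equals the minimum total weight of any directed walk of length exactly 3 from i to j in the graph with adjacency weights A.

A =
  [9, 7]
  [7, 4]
A^⊗3 =
  [18, 15]
  [15, 12]

Each entry (A^⊗3)_ij equals the minimum over all length-3 walks i = v_0 → v_1 → … → v_3 = j of Σ_t A[v_t][v_{t+1}]. For example, for (i, j) = (0, 1) we minimise over 4 possible intermediate vertex sequences; the minimum is 15, attained along the walk 0 → 1 → 1 → 1.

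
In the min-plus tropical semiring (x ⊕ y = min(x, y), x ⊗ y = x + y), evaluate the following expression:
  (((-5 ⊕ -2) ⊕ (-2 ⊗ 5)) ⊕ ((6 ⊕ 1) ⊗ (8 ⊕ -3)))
(((-5 ⊕ -2) ⊕ (-2 ⊗ 5)) ⊕ ((6 ⊕ 1) ⊗ (8 ⊕ -3))) = -5

Expand innermost to outermost. Recall ⊕ takes the minimum of its arguments and ⊗ takes their sum. Working out the expression (((-5 ⊕ -2) ⊕ (-2 ⊗ 5)) ⊕ ((6 ⊕ 1) ⊗ (8 ⊕ -3))) gives -5.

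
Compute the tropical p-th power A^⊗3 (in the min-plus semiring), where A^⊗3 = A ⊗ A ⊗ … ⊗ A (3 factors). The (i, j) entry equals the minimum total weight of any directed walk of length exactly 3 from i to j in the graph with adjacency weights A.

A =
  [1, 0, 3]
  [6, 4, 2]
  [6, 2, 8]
A^⊗3 =
  [3, 2, 3]
  [8, 7, 6]
  [8, 6, 8]

Each entry (A^⊗3)_ij equals the minimum over all length-3 walks i = v_0 → v_1 → … → v_3 = j of Σ_t A[v_t][v_{t+1}]. For example, for (i, j) = (0, 2) we minimise over 9 possible intermediate vertex sequences; the minimum is 3, attained along the walk 0 → 0 → 1 → 2.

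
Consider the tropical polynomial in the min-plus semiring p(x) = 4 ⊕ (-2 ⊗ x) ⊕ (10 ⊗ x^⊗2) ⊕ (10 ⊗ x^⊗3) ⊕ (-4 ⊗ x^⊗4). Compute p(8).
p(8) = 4

A tropical monomial a ⊗ x^⊗i evaluates to a + i · x. Evaluating each term at x = 8:
  Term 0 contributes 4 + 0 · 8 = 4
  Term 1 contributes -2 + 1 · 8 = 6
  Term 2 contributes 10 + 2 · 8 = 26
  Term 3 contributes 10 + 3 · 8 = 34
  Term 4 contributes -4 + 4 · 8 = 28
p(8) = ⊕ of these = min[4, 6, 26, 34, 28] = 4.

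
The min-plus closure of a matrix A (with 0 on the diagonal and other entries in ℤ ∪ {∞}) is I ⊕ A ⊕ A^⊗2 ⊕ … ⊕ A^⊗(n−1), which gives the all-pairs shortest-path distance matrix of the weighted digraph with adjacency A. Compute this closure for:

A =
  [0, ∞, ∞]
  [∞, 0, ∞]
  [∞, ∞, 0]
Closure =
  [0, ∞, ∞]
  [∞, 0, ∞]
  [∞, ∞, 0]

This is the Floyd-Warshall all-pairs shortest-path computation. For each intermediate vertex k = 0, 1, …, 2, update dist[i][j] ← min(dist[i][j], dist[i][k] + dist[k][j]). The final matrix gives, for each (i, j), the minimum total weight of any directed path from i to j (possibly empty when i = j).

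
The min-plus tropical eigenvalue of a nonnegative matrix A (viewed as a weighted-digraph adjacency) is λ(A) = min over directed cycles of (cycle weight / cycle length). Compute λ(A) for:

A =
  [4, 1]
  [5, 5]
λ(A) = 3

Enumerate directed cycles and compute their means (weight / length). Sample:
  cycle 0 → 0: weight = 4, length = 1, mean = 4/1 ≈ 4.000
  cycle 1 → 1: weight = 5, length = 1, mean = 5/1 ≈ 5.000
  cycle 0 → 1 → 0: weight = 6, length = 2, mean = 6/2 ≈ 3.000
  cycle 1 → 0 → 1: weight = 6, length = 2, mean = 6/2 ≈ 3.000
Minimum mean = 3.000, attained e.g. along the cycle 0 → 1 → 0 with weight 6 and length 2. So λ(A) = 6/2 = 3.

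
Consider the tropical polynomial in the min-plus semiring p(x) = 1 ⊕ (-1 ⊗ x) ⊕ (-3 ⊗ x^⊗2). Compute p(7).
p(7) = 1

A tropical monomial a ⊗ x^⊗i evaluates to a + i · x. Evaluating each term at x = 7:
  Term 0 contributes 1 + 0 · 7 = 1
  Term 1 contributes -1 + 1 · 7 = 6
  Term 2 contributes -3 + 2 · 7 = 11
p(7) = ⊕ of these = min[1, 6, 11] = 1.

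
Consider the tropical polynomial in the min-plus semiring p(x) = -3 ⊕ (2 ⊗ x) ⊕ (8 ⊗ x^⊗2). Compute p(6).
p(6) = -3

A tropical monomial a ⊗ x^⊗i evaluates to a + i · x. Evaluating each term at x = 6:
  Term 0 contributes -3 + 0 · 6 = -3
  Term 1 contributes 2 + 1 · 6 = 8
  Term 2 contributes 8 + 2 · 6 = 20
p(6) = ⊕ of these = min[-3, 8, 20] = -3.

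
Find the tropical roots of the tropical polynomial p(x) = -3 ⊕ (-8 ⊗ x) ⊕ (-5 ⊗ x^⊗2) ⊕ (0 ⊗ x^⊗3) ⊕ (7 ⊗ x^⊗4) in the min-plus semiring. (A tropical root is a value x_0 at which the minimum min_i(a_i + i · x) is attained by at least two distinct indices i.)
Roots: {-7, -5, -3, 5}

Each tropical root is a break point of the lower envelope of the lines y = a_i + i · x (there are 5 lines, with slopes 0, 1, ..., 4). Only the lines that attain the minimum somewhere contribute to roots; other lines are dominated. Here the surviving (envelope) indices are i = 4, i = 3, i = 2, i = 1, i = 0.
Intersections between consecutive envelope lines give the roots: for adjacent envelope indices i < j the intersection is x = (a_i − a_j) / (j − i). Reading off the sorted break points: {-7, -5, -3, 5}.
Verification: at each break x_0, at least two indices attain the minimum of min_i(a_i + i · x_0).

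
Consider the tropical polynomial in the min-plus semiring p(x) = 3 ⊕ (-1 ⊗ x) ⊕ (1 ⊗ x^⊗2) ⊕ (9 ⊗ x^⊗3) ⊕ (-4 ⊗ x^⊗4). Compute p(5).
p(5) = 3

A tropical monomial a ⊗ x^⊗i evaluates to a + i · x. Evaluating each term at x = 5:
  Term 0 contributes 3 + 0 · 5 = 3
  Term 1 contributes -1 + 1 · 5 = 4
  Term 2 contributes 1 + 2 · 5 = 11
  Term 3 contributes 9 + 3 · 5 = 24
  Term 4 contributes -4 + 4 · 5 = 16
p(5) = ⊕ of these = min[3, 4, 11, 24, 16] = 3.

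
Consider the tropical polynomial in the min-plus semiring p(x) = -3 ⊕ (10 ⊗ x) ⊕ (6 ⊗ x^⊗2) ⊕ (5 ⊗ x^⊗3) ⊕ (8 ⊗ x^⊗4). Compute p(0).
p(0) = -3

A tropical monomial a ⊗ x^⊗i evaluates to a + i · x. Evaluating each term at x = 0:
  Term 0 contributes -3 + 0 · 0 = -3
  Term 1 contributes 10 + 1 · 0 = 10
  Term 2 contributes 6 + 2 · 0 = 6
  Term 3 contributes 5 + 3 · 0 = 5
  Term 4 contributes 8 + 4 · 0 = 8
p(0) = ⊕ of these = min[-3, 10, 6, 5, 8] = -3.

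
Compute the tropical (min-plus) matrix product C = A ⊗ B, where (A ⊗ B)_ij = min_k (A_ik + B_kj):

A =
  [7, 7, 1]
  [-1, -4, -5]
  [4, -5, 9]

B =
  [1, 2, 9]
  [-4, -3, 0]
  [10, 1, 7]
A ⊗ B =
  [3, 2, 7]
  [-8, -7, -4]
  [-9, -8, -5]

Apply the min-plus product entry-by-entry:
  C[0][0] = min over k of (A[0][0] + B[0][0] = 7 + 1 = 8, A[0][1] + B[1][0] = 7 + -4 = 3, A[0][2] + B[2][0] = 1 + 10 = 11) = 3 (attained at k = 1)
  C[0][1] = min over k of (A[0][0] + B[0][1] = 7 + 2 = 9, A[0][1] + B[1][1] = 7 + -3 = 4, A[0][2] + B[2][1] = 1 + 1 = 2) = 2 (attained at k = 2)
  C[0][2] = min over k of (A[0][0] + B[0][2] = 7 + 9 = 16, A[0][1] + B[1][2] = 7 + 0 = 7, A[0][2] + B[2][2] = 1 + 7 = 8) = 7 (attained at k = 1)
  C[1][0] = min over k of (A[1][0] + B[0][0] = -1 + 1 = 0, A[1][1] + B[1][0] = -4 + -4 = -8, A[1][2] + B[2][0] = -5 + 10 = 5) = -8 (attained at k = 1)
  C[1][1] = min over k of (A[1][0] + B[0][1] = -1 + 2 = 1, A[1][1] + B[1][1] = -4 + -3 = -7, A[1][2] + B[2][1] = -5 + 1 = -4) = -7 (attained at k = 1)
  C[1][2] = min over k of (A[1][0] + B[0][2] = -1 + 9 = 8, A[1][1] + B[1][2] = -4 + 0 = -4, A[1][2] + B[2][2] = -5 + 7 = 2) = -4 (attained at k = 1)
  C[2][0] = min over k of (A[2][0] + B[0][0] = 4 + 1 = 5, A[2][1] + B[1][0] = -5 + -4 = -9, A[2][2] + B[2][0] = 9 + 10 = 19) = -9 (attained at k = 1)
  C[2][1] = min over k of (A[2][0] + B[0][1] = 4 + 2 = 6, A[2][1] + B[1][1] = -5 + -3 = -8, A[2][2] + B[2][1] = 9 + 1 = 10) = -8 (attained at k = 1)
  C[2][2] = min over k of (A[2][0] + B[0][2] = 4 + 9 = 13, A[2][1] + B[1][2] = -5 + 0 = -5, A[2][2] + B[2][2] = 9 + 7 = 16) = -5 (attained at k = 1)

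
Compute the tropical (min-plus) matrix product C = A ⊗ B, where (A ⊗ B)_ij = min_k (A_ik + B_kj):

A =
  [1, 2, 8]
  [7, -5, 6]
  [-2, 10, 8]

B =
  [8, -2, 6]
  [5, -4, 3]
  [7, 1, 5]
A ⊗ B =
  [7, -2, 5]
  [0, -9, -2]
  [6, -4, 4]

Apply the min-plus product entry-by-entry:
  C[0][0] = min over k of (A[0][0] + B[0][0] = 1 + 8 = 9, A[0][1] + B[1][0] = 2 + 5 = 7, A[0][2] + B[2][0] = 8 + 7 = 15) = 7 (attained at k = 1)
  C[0][1] = min over k of (A[0][0] + B[0][1] = 1 + -2 = -1, A[0][1] + B[1][1] = 2 + -4 = -2, A[0][2] + B[2][1] = 8 + 1 = 9) = -2 (attained at k = 1)
  C[0][2] = min over k of (A[0][0] + B[0][2] = 1 + 6 = 7, A[0][1] + B[1][2] = 2 + 3 = 5, A[0][2] + B[2][2] = 8 + 5 = 13) = 5 (attained at k = 1)
  C[1][0] = min over k of (A[1][0] + B[0][0] = 7 + 8 = 15, A[1][1] + B[1][0] = -5 + 5 = 0, A[1][2] + B[2][0] = 6 + 7 = 13) = 0 (attained at k = 1)
  C[1][1] = min over k of (A[1][0] + B[0][1] = 7 + -2 = 5, A[1][1] + B[1][1] = -5 + -4 = -9, A[1][2] + B[2][1] = 6 + 1 = 7) = -9 (attained at k = 1)
  C[1][2] = min over k of (A[1][0] + B[0][2] = 7 + 6 = 13, A[1][1] + B[1][2] = -5 + 3 = -2, A[1][2] + B[2][2] = 6 + 5 = 11) = -2 (attained at k = 1)
  C[2][0] = min over k of (A[2][0] + B[0][0] = -2 + 8 = 6, A[2][1] + B[1][0] = 10 + 5 = 15, A[2][2] + B[2][0] = 8 + 7 = 15) = 6 (attained at k = 0)
  C[2][1] = min over k of (A[2][0] + B[0][1] = -2 + -2 = -4, A[2][1] + B[1][1] = 10 + -4 = 6, A[2][2] + B[2][1] = 8 + 1 = 9) = -4 (attained at k = 0)
  C[2][2] = min over k of (A[2][0] + B[0][2] = -2 + 6 = 4, A[2][1] + B[1][2] = 10 + 3 = 13, A[2][2] + B[2][2] = 8 + 5 = 13) = 4 (attained at k = 0)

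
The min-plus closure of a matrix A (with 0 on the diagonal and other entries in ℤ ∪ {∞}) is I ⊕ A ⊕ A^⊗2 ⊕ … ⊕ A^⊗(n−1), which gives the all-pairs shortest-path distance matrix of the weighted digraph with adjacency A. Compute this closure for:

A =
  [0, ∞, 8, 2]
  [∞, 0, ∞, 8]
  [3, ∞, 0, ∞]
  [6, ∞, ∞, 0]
Closure =
  [0, ∞, 8, 2]
  [14, 0, 22, 8]
  [3, ∞, 0, 5]
  [6, ∞, 14, 0]

This is the Floyd-Warshall all-pairs shortest-path computation. For each intermediate vertex k = 0, 1, …, 3, update dist[i][j] ← min(dist[i][j], dist[i][k] + dist[k][j]). The final matrix gives, for each (i, j), the minimum total weight of any directed path from i to j (possibly empty when i = j).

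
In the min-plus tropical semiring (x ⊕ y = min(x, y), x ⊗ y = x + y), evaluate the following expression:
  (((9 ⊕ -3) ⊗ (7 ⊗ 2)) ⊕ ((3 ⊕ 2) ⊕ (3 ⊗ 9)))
(((9 ⊕ -3) ⊗ (7 ⊗ 2)) ⊕ ((3 ⊕ 2) ⊕ (3 ⊗ 9))) = 2

Expand innermost to outermost. Recall ⊕ takes the minimum of its arguments and ⊗ takes their sum. Working out the expression (((9 ⊕ -3) ⊗ (7 ⊗ 2)) ⊕ ((3 ⊕ 2) ⊕ (3 ⊗ 9))) gives 2.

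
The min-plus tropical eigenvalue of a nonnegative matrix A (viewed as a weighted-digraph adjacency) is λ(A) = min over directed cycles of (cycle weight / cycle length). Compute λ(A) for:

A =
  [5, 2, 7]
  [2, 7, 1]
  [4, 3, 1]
λ(A) = 1

Enumerate directed cycles and compute their means (weight / length). Sample:
  cycle 0 → 0: weight = 5, length = 1, mean = 5/1 ≈ 5.000
  cycle 1 → 1: weight = 7, length = 1, mean = 7/1 ≈ 7.000
  cycle 2 → 2: weight = 1, length = 1, mean = 1/1 ≈ 1.000
  cycle 0 → 1 → 0: weight = 4, length = 2, mean = 4/2 ≈ 2.000
  cycle 0 → 2 → 0: weight = 11, length = 2, mean = 11/2 ≈ 5.500
  cycle 1 → 0 → 1: weight = 4, length = 2, mean = 4/2 ≈ 2.000
Minimum mean = 1.000, attained e.g. along the cycle 2 → 2 with weight 1 and length 1. So λ(A) = 1/1 = 1.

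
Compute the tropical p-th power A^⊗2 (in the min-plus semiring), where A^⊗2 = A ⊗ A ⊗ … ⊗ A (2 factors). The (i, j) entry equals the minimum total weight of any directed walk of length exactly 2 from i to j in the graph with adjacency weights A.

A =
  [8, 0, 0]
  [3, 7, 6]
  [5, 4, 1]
A^⊗2 =
  [3, 4, 1]
  [10, 3, 3]
  [6, 5, 2]

Each entry (A^⊗2)_ij equals the minimum over all length-2 walks i = v_0 → v_1 → … → v_2 = j of Σ_t A[v_t][v_{t+1}]. For example, for (i, j) = (0, 2) we minimise over 3 possible intermediate vertex sequences; the minimum is 1, attained along the walk 0 → 2 → 2.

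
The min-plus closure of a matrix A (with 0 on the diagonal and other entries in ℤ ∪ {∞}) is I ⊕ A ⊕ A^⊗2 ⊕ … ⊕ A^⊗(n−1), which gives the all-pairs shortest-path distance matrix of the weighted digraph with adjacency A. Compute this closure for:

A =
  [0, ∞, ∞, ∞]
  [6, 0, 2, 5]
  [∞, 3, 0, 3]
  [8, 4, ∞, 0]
Closure =
  [0, ∞, ∞, ∞]
  [6, 0, 2, 5]
  [9, 3, 0, 3]
  [8, 4, 6, 0]

This is the Floyd-Warshall all-pairs shortest-path computation. For each intermediate vertex k = 0, 1, …, 3, update dist[i][j] ← min(dist[i][j], dist[i][k] + dist[k][j]). The final matrix gives, for each (i, j), the minimum total weight of any directed path from i to j (possibly empty when i = j).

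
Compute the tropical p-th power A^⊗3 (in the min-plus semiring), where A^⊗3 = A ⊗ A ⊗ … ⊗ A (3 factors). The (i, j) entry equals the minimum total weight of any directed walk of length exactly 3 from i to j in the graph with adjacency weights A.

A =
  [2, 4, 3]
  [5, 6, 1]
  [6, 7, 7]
A^⊗3 =
  [6, 8, 7]
  [9, 11, 9]
  [10, 12, 11]

Each entry (A^⊗3)_ij equals the minimum over all length-3 walks i = v_0 → v_1 → … → v_3 = j of Σ_t A[v_t][v_{t+1}]. For example, for (i, j) = (0, 2) we minimise over 9 possible intermediate vertex sequences; the minimum is 7, attained along the walk 0 → 0 → 0 → 2.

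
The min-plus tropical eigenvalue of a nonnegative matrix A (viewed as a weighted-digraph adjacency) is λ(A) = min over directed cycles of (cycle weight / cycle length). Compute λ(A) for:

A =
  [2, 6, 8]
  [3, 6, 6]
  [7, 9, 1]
λ(A) = 1

Enumerate directed cycles and compute their means (weight / length). Sample:
  cycle 0 → 0: weight = 2, length = 1, mean = 2/1 ≈ 2.000
  cycle 1 → 1: weight = 6, length = 1, mean = 6/1 ≈ 6.000
  cycle 2 → 2: weight = 1, length = 1, mean = 1/1 ≈ 1.000
  cycle 0 → 1 → 0: weight = 9, length = 2, mean = 9/2 ≈ 4.500
  cycle 0 → 2 → 0: weight = 15, length = 2, mean = 15/2 ≈ 7.500
  cycle 1 → 0 → 1: weight = 9, length = 2, mean = 9/2 ≈ 4.500
Minimum mean = 1.000, attained e.g. along the cycle 2 → 2 with weight 1 and length 1. So λ(A) = 1/1 = 1.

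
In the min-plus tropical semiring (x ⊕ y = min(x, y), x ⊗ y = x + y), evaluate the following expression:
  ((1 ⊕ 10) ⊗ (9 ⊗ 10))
((1 ⊕ 10) ⊗ (9 ⊗ 10)) = 20

Expand innermost to outermost. Recall ⊕ takes the minimum of its arguments and ⊗ takes their sum. Working out the expression ((1 ⊕ 10) ⊗ (9 ⊗ 10)) gives 20.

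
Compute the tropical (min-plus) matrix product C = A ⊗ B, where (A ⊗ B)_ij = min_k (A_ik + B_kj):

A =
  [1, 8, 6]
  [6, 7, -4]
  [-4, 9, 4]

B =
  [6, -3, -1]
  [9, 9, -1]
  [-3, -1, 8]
A ⊗ B =
  [3, -2, 0]
  [-7, -5, 4]
  [1, -7, -5]

Apply the min-plus product entry-by-entry:
  C[0][0] = min over k of (A[0][0] + B[0][0] = 1 + 6 = 7, A[0][1] + B[1][0] = 8 + 9 = 17, A[0][2] + B[2][0] = 6 + -3 = 3) = 3 (attained at k = 2)
  C[0][1] = min over k of (A[0][0] + B[0][1] = 1 + -3 = -2, A[0][1] + B[1][1] = 8 + 9 = 17, A[0][2] + B[2][1] = 6 + -1 = 5) = -2 (attained at k = 0)
  C[0][2] = min over k of (A[0][0] + B[0][2] = 1 + -1 = 0, A[0][1] + B[1][2] = 8 + -1 = 7, A[0][2] + B[2][2] = 6 + 8 = 14) = 0 (attained at k = 0)
  C[1][0] = min over k of (A[1][0] + B[0][0] = 6 + 6 = 12, A[1][1] + B[1][0] = 7 + 9 = 16, A[1][2] + B[2][0] = -4 + -3 = -7) = -7 (attained at k = 2)
  C[1][1] = min over k of (A[1][0] + B[0][1] = 6 + -3 = 3, A[1][1] + B[1][1] = 7 + 9 = 16, A[1][2] + B[2][1] = -4 + -1 = -5) = -5 (attained at k = 2)
  C[1][2] = min over k of (A[1][0] + B[0][2] = 6 + -1 = 5, A[1][1] + B[1][2] = 7 + -1 = 6, A[1][2] + B[2][2] = -4 + 8 = 4) = 4 (attained at k = 2)
  C[2][0] = min over k of (A[2][0] + B[0][0] = -4 + 6 = 2, A[2][1] + B[1][0] = 9 + 9 = 18, A[2][2] + B[2][0] = 4 + -3 = 1) = 1 (attained at k = 2)
  C[2][1] = min over k of (A[2][0] + B[0][1] = -4 + -3 = -7, A[2][1] + B[1][1] = 9 + 9 = 18, A[2][2] + B[2][1] = 4 + -1 = 3) = -7 (attained at k = 0)
  C[2][2] = min over k of (A[2][0] + B[0][2] = -4 + -1 = -5, A[2][1] + B[1][2] = 9 + -1 = 8, A[2][2] + B[2][2] = 4 + 8 = 12) = -5 (attained at k = 0)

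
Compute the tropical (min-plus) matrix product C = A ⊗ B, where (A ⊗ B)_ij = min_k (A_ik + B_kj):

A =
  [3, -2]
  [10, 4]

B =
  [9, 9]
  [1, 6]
A ⊗ B =
  [-1, 4]
  [5, 10]

Apply the min-plus product entry-by-entry:
  C[0][0] = min over k of (A[0][0] + B[0][0] = 3 + 9 = 12, A[0][1] + B[1][0] = -2 + 1 = -1) = -1 (attained at k = 1)
  C[0][1] = min over k of (A[0][0] + B[0][1] = 3 + 9 = 12, A[0][1] + B[1][1] = -2 + 6 = 4) = 4 (attained at k = 1)
  C[1][0] = min over k of (A[1][0] + B[0][0] = 10 + 9 = 19, A[1][1] + B[1][0] = 4 + 1 = 5) = 5 (attained at k = 1)
  C[1][1] = min over k of (A[1][0] + B[0][1] = 10 + 9 = 19, A[1][1] + B[1][1] = 4 + 6 = 10) = 10 (attained at k = 1)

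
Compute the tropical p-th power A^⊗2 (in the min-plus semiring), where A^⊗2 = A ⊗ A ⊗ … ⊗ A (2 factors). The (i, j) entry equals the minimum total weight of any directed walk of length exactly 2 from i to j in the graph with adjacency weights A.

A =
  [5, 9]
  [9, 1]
A^⊗2 =
  [10, 10]
  [10, 2]

Each entry (A^⊗2)_ij equals the minimum over all length-2 walks i = v_0 → v_1 → … → v_2 = j of Σ_t A[v_t][v_{t+1}]. For example, for (i, j) = (0, 1) we minimise over 2 possible intermediate vertex sequences; the minimum is 10, attained along the walk 0 → 1 → 1.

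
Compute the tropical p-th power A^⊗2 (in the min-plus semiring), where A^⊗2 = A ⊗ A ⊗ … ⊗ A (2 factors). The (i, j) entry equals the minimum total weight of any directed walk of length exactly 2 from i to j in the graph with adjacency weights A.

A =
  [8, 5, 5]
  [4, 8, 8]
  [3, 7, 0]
A^⊗2 =
  [8, 12, 5]
  [11, 9, 8]
  [3, 7, 0]

Each entry (A^⊗2)_ij equals the minimum over all length-2 walks i = v_0 → v_1 → … → v_2 = j of Σ_t A[v_t][v_{t+1}]. For example, for (i, j) = (0, 2) we minimise over 3 possible intermediate vertex sequences; the minimum is 5, attained along the walk 0 → 2 → 2.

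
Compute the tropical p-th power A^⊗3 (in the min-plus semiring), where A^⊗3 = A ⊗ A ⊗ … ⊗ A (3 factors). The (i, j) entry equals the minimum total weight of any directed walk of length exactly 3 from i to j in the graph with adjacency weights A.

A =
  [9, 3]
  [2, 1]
A^⊗3 =
  [6, 5]
  [4, 3]

Each entry (A^⊗3)_ij equals the minimum over all length-3 walks i = v_0 → v_1 → … → v_3 = j of Σ_t A[v_t][v_{t+1}]. For example, for (i, j) = (0, 1) we minimise over 4 possible intermediate vertex sequences; the minimum is 5, attained along the walk 0 → 1 → 1 → 1.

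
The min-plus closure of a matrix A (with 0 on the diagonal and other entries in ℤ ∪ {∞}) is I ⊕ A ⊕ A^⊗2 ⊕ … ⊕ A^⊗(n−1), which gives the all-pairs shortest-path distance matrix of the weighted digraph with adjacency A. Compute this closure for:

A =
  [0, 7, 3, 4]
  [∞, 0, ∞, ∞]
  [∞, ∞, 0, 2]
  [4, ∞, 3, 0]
Closure =
  [0, 7, 3, 4]
  [∞, 0, ∞, ∞]
  [6, 13, 0, 2]
  [4, 11, 3, 0]

This is the Floyd-Warshall all-pairs shortest-path computation. For each intermediate vertex k = 0, 1, …, 3, update dist[i][j] ← min(dist[i][j], dist[i][k] + dist[k][j]). The final matrix gives, for each (i, j), the minimum total weight of any directed path from i to j (possibly empty when i = j).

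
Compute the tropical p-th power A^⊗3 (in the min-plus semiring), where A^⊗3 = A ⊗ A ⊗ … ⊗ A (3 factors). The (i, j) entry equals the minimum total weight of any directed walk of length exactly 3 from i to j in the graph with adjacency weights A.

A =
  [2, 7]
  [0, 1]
A^⊗3 =
  [6, 9]
  [2, 3]

Each entry (A^⊗3)_ij equals the minimum over all length-3 walks i = v_0 → v_1 → … → v_3 = j of Σ_t A[v_t][v_{t+1}]. For example, for (i, j) = (0, 1) we minimise over 4 possible intermediate vertex sequences; the minimum is 9, attained along the walk 0 → 1 → 1 → 1.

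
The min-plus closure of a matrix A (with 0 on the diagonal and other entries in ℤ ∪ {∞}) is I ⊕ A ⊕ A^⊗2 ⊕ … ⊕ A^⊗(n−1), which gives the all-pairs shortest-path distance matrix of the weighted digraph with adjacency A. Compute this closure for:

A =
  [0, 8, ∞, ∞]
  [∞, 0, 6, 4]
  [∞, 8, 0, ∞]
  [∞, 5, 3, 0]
Closure =
  [0, 8, 14, 12]
  [∞, 0, 6, 4]
  [∞, 8, 0, 12]
  [∞, 5, 3, 0]

This is the Floyd-Warshall all-pairs shortest-path computation. For each intermediate vertex k = 0, 1, …, 3, update dist[i][j] ← min(dist[i][j], dist[i][k] + dist[k][j]). The final matrix gives, for each (i, j), the minimum total weight of any directed path from i to j (possibly empty when i = j).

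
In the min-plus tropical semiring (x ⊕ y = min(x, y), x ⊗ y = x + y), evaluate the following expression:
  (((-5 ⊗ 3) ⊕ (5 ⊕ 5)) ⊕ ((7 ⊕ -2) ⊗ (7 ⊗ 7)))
(((-5 ⊗ 3) ⊕ (5 ⊕ 5)) ⊕ ((7 ⊕ -2) ⊗ (7 ⊗ 7))) = -2

Expand innermost to outermost. Recall ⊕ takes the minimum of its arguments and ⊗ takes their sum. Working out the expression (((-5 ⊗ 3) ⊕ (5 ⊕ 5)) ⊕ ((7 ⊕ -2) ⊗ (7 ⊗ 7))) gives -2.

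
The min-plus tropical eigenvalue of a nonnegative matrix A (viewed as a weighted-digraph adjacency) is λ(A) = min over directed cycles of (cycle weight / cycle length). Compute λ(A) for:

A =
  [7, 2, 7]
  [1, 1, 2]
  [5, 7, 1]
λ(A) = 1

Enumerate directed cycles and compute their means (weight / length). Sample:
  cycle 0 → 0: weight = 7, length = 1, mean = 7/1 ≈ 7.000
  cycle 1 → 1: weight = 1, length = 1, mean = 1/1 ≈ 1.000
  cycle 2 → 2: weight = 1, length = 1, mean = 1/1 ≈ 1.000
  cycle 0 → 1 → 0: weight = 3, length = 2, mean = 3/2 ≈ 1.500
  cycle 0 → 2 → 0: weight = 12, length = 2, mean = 12/2 ≈ 6.000
  cycle 1 → 0 → 1: weight = 3, length = 2, mean = 3/2 ≈ 1.500
Minimum mean = 1.000, attained e.g. along the cycle 1 → 1 with weight 1 and length 1. So λ(A) = 1/1 = 1.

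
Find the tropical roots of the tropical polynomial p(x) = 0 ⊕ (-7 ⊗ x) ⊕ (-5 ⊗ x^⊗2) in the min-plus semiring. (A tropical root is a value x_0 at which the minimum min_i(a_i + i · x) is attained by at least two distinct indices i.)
Roots: {-2, 7}

Each tropical root is a break point of the lower envelope of the lines y = a_i + i · x (there are 3 lines, with slopes 0, 1, ..., 2). Only the lines that attain the minimum somewhere contribute to roots; other lines are dominated. Here the surviving (envelope) indices are i = 2, i = 1, i = 0.
Intersections between consecutive envelope lines give the roots: for adjacent envelope indices i < j the intersection is x = (a_i − a_j) / (j − i). Reading off the sorted break points: {-2, 7}.
Verification: at each break x_0, at least two indices attain the minimum of min_i(a_i + i · x_0).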